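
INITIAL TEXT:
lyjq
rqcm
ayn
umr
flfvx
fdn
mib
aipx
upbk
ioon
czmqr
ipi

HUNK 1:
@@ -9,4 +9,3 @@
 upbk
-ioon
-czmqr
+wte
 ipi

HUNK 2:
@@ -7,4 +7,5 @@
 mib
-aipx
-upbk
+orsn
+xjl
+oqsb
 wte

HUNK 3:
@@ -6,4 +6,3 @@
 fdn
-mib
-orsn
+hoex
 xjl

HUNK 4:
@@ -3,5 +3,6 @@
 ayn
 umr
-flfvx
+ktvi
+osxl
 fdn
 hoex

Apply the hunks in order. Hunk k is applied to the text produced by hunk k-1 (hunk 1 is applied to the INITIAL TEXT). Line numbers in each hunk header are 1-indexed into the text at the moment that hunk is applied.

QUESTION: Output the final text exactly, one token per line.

Answer: lyjq
rqcm
ayn
umr
ktvi
osxl
fdn
hoex
xjl
oqsb
wte
ipi

Derivation:
Hunk 1: at line 9 remove [ioon,czmqr] add [wte] -> 11 lines: lyjq rqcm ayn umr flfvx fdn mib aipx upbk wte ipi
Hunk 2: at line 7 remove [aipx,upbk] add [orsn,xjl,oqsb] -> 12 lines: lyjq rqcm ayn umr flfvx fdn mib orsn xjl oqsb wte ipi
Hunk 3: at line 6 remove [mib,orsn] add [hoex] -> 11 lines: lyjq rqcm ayn umr flfvx fdn hoex xjl oqsb wte ipi
Hunk 4: at line 3 remove [flfvx] add [ktvi,osxl] -> 12 lines: lyjq rqcm ayn umr ktvi osxl fdn hoex xjl oqsb wte ipi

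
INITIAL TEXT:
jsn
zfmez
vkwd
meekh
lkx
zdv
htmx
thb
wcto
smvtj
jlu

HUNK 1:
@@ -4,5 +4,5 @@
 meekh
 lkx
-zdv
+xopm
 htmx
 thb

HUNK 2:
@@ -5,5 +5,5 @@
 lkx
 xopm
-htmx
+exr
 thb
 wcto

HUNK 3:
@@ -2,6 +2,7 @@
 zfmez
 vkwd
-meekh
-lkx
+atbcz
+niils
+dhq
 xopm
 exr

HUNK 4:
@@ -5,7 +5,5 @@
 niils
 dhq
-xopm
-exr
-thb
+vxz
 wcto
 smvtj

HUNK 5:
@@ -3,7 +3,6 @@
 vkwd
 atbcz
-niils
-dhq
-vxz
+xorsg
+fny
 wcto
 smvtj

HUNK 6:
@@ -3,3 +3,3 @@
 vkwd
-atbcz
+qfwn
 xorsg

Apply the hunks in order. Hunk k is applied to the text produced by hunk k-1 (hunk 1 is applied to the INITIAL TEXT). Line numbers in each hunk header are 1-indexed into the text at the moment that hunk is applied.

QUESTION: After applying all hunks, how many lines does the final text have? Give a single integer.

Hunk 1: at line 4 remove [zdv] add [xopm] -> 11 lines: jsn zfmez vkwd meekh lkx xopm htmx thb wcto smvtj jlu
Hunk 2: at line 5 remove [htmx] add [exr] -> 11 lines: jsn zfmez vkwd meekh lkx xopm exr thb wcto smvtj jlu
Hunk 3: at line 2 remove [meekh,lkx] add [atbcz,niils,dhq] -> 12 lines: jsn zfmez vkwd atbcz niils dhq xopm exr thb wcto smvtj jlu
Hunk 4: at line 5 remove [xopm,exr,thb] add [vxz] -> 10 lines: jsn zfmez vkwd atbcz niils dhq vxz wcto smvtj jlu
Hunk 5: at line 3 remove [niils,dhq,vxz] add [xorsg,fny] -> 9 lines: jsn zfmez vkwd atbcz xorsg fny wcto smvtj jlu
Hunk 6: at line 3 remove [atbcz] add [qfwn] -> 9 lines: jsn zfmez vkwd qfwn xorsg fny wcto smvtj jlu
Final line count: 9

Answer: 9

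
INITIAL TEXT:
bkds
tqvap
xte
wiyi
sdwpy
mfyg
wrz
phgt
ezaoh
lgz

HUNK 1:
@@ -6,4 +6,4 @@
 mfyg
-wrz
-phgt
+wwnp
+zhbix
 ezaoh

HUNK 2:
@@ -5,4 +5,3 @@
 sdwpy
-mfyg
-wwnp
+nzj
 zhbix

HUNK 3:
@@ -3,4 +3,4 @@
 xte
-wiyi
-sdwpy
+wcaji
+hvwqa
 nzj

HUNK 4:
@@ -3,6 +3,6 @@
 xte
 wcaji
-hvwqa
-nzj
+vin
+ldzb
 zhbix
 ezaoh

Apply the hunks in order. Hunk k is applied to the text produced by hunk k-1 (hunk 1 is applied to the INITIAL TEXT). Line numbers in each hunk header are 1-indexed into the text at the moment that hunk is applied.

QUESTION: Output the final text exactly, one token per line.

Hunk 1: at line 6 remove [wrz,phgt] add [wwnp,zhbix] -> 10 lines: bkds tqvap xte wiyi sdwpy mfyg wwnp zhbix ezaoh lgz
Hunk 2: at line 5 remove [mfyg,wwnp] add [nzj] -> 9 lines: bkds tqvap xte wiyi sdwpy nzj zhbix ezaoh lgz
Hunk 3: at line 3 remove [wiyi,sdwpy] add [wcaji,hvwqa] -> 9 lines: bkds tqvap xte wcaji hvwqa nzj zhbix ezaoh lgz
Hunk 4: at line 3 remove [hvwqa,nzj] add [vin,ldzb] -> 9 lines: bkds tqvap xte wcaji vin ldzb zhbix ezaoh lgz

Answer: bkds
tqvap
xte
wcaji
vin
ldzb
zhbix
ezaoh
lgz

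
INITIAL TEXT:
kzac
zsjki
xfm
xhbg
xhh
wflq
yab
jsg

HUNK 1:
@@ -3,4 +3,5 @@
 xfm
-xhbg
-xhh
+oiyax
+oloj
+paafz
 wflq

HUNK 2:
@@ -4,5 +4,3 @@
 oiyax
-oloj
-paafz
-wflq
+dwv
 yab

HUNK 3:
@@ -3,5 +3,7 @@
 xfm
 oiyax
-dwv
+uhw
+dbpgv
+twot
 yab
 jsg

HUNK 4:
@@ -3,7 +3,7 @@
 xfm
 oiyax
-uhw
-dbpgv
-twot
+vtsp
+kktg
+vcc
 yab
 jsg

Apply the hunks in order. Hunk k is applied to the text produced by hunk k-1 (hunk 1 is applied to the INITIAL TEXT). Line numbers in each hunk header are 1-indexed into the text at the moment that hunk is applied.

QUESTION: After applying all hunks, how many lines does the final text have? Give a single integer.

Hunk 1: at line 3 remove [xhbg,xhh] add [oiyax,oloj,paafz] -> 9 lines: kzac zsjki xfm oiyax oloj paafz wflq yab jsg
Hunk 2: at line 4 remove [oloj,paafz,wflq] add [dwv] -> 7 lines: kzac zsjki xfm oiyax dwv yab jsg
Hunk 3: at line 3 remove [dwv] add [uhw,dbpgv,twot] -> 9 lines: kzac zsjki xfm oiyax uhw dbpgv twot yab jsg
Hunk 4: at line 3 remove [uhw,dbpgv,twot] add [vtsp,kktg,vcc] -> 9 lines: kzac zsjki xfm oiyax vtsp kktg vcc yab jsg
Final line count: 9

Answer: 9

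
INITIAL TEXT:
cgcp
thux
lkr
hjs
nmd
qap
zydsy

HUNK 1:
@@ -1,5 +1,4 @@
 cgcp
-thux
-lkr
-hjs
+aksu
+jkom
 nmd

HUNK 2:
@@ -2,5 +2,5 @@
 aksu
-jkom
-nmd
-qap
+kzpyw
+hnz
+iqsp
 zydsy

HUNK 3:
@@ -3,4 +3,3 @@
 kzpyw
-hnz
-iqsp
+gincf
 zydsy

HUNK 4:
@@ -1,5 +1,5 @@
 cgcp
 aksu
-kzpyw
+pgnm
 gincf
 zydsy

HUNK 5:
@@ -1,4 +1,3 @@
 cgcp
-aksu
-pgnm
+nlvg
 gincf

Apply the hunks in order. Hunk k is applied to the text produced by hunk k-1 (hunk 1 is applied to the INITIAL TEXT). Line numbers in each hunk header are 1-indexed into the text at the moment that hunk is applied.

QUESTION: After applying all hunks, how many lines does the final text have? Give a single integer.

Answer: 4

Derivation:
Hunk 1: at line 1 remove [thux,lkr,hjs] add [aksu,jkom] -> 6 lines: cgcp aksu jkom nmd qap zydsy
Hunk 2: at line 2 remove [jkom,nmd,qap] add [kzpyw,hnz,iqsp] -> 6 lines: cgcp aksu kzpyw hnz iqsp zydsy
Hunk 3: at line 3 remove [hnz,iqsp] add [gincf] -> 5 lines: cgcp aksu kzpyw gincf zydsy
Hunk 4: at line 1 remove [kzpyw] add [pgnm] -> 5 lines: cgcp aksu pgnm gincf zydsy
Hunk 5: at line 1 remove [aksu,pgnm] add [nlvg] -> 4 lines: cgcp nlvg gincf zydsy
Final line count: 4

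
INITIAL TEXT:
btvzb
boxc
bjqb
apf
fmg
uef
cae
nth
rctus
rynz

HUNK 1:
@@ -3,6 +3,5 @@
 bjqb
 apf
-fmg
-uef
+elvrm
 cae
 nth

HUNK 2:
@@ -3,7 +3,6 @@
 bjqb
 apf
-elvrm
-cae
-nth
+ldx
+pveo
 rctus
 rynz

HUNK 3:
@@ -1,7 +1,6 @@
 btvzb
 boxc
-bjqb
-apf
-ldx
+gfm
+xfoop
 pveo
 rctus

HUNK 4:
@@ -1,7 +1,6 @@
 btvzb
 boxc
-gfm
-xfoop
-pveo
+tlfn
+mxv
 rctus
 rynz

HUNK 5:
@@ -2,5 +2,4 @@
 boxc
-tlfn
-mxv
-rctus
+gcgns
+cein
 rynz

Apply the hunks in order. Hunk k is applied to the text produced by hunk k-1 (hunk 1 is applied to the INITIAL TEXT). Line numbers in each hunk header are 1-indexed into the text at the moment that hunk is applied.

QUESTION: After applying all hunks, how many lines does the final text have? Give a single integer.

Hunk 1: at line 3 remove [fmg,uef] add [elvrm] -> 9 lines: btvzb boxc bjqb apf elvrm cae nth rctus rynz
Hunk 2: at line 3 remove [elvrm,cae,nth] add [ldx,pveo] -> 8 lines: btvzb boxc bjqb apf ldx pveo rctus rynz
Hunk 3: at line 1 remove [bjqb,apf,ldx] add [gfm,xfoop] -> 7 lines: btvzb boxc gfm xfoop pveo rctus rynz
Hunk 4: at line 1 remove [gfm,xfoop,pveo] add [tlfn,mxv] -> 6 lines: btvzb boxc tlfn mxv rctus rynz
Hunk 5: at line 2 remove [tlfn,mxv,rctus] add [gcgns,cein] -> 5 lines: btvzb boxc gcgns cein rynz
Final line count: 5

Answer: 5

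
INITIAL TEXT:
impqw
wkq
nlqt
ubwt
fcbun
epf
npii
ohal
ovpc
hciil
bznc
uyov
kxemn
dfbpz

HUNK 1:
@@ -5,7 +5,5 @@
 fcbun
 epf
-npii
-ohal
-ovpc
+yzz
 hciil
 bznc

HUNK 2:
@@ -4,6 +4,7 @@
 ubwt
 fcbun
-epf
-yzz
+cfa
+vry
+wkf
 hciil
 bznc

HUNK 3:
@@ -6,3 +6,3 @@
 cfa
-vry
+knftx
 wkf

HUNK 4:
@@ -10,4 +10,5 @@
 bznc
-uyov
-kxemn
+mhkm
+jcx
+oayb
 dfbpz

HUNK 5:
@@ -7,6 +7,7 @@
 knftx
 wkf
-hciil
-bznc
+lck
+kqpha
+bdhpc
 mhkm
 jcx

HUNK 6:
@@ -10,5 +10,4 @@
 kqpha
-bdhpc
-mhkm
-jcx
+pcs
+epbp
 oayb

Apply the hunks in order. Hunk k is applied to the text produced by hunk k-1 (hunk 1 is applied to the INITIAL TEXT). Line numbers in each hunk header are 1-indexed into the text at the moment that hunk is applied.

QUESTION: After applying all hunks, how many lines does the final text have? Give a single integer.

Answer: 14

Derivation:
Hunk 1: at line 5 remove [npii,ohal,ovpc] add [yzz] -> 12 lines: impqw wkq nlqt ubwt fcbun epf yzz hciil bznc uyov kxemn dfbpz
Hunk 2: at line 4 remove [epf,yzz] add [cfa,vry,wkf] -> 13 lines: impqw wkq nlqt ubwt fcbun cfa vry wkf hciil bznc uyov kxemn dfbpz
Hunk 3: at line 6 remove [vry] add [knftx] -> 13 lines: impqw wkq nlqt ubwt fcbun cfa knftx wkf hciil bznc uyov kxemn dfbpz
Hunk 4: at line 10 remove [uyov,kxemn] add [mhkm,jcx,oayb] -> 14 lines: impqw wkq nlqt ubwt fcbun cfa knftx wkf hciil bznc mhkm jcx oayb dfbpz
Hunk 5: at line 7 remove [hciil,bznc] add [lck,kqpha,bdhpc] -> 15 lines: impqw wkq nlqt ubwt fcbun cfa knftx wkf lck kqpha bdhpc mhkm jcx oayb dfbpz
Hunk 6: at line 10 remove [bdhpc,mhkm,jcx] add [pcs,epbp] -> 14 lines: impqw wkq nlqt ubwt fcbun cfa knftx wkf lck kqpha pcs epbp oayb dfbpz
Final line count: 14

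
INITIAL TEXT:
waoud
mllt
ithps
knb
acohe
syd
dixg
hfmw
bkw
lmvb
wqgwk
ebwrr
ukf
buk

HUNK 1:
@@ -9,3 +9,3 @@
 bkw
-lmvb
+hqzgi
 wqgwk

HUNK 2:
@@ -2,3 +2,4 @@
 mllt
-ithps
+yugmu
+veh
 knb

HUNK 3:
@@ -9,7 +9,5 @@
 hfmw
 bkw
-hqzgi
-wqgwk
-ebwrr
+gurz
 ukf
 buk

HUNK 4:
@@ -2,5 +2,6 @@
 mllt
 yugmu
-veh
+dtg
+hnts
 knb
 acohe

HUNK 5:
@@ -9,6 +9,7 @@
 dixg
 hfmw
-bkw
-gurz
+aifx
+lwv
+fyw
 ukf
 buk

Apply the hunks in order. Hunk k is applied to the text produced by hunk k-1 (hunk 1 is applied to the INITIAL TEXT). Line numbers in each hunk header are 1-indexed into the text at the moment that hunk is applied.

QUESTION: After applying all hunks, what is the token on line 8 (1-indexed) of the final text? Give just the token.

Answer: syd

Derivation:
Hunk 1: at line 9 remove [lmvb] add [hqzgi] -> 14 lines: waoud mllt ithps knb acohe syd dixg hfmw bkw hqzgi wqgwk ebwrr ukf buk
Hunk 2: at line 2 remove [ithps] add [yugmu,veh] -> 15 lines: waoud mllt yugmu veh knb acohe syd dixg hfmw bkw hqzgi wqgwk ebwrr ukf buk
Hunk 3: at line 9 remove [hqzgi,wqgwk,ebwrr] add [gurz] -> 13 lines: waoud mllt yugmu veh knb acohe syd dixg hfmw bkw gurz ukf buk
Hunk 4: at line 2 remove [veh] add [dtg,hnts] -> 14 lines: waoud mllt yugmu dtg hnts knb acohe syd dixg hfmw bkw gurz ukf buk
Hunk 5: at line 9 remove [bkw,gurz] add [aifx,lwv,fyw] -> 15 lines: waoud mllt yugmu dtg hnts knb acohe syd dixg hfmw aifx lwv fyw ukf buk
Final line 8: syd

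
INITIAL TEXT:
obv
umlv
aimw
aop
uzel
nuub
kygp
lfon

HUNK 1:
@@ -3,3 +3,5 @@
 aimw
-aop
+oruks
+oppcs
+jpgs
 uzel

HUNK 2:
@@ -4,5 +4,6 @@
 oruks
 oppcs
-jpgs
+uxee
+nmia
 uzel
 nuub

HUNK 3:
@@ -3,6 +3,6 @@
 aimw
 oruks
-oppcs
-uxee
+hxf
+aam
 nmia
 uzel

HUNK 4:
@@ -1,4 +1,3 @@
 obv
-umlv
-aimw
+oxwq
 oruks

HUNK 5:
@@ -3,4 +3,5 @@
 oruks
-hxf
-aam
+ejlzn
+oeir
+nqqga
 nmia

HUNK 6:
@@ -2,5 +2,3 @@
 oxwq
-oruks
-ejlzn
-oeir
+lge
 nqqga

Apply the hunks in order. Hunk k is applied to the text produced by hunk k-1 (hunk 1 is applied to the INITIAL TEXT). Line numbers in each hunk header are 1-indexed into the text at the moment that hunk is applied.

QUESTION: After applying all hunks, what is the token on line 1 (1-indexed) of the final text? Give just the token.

Answer: obv

Derivation:
Hunk 1: at line 3 remove [aop] add [oruks,oppcs,jpgs] -> 10 lines: obv umlv aimw oruks oppcs jpgs uzel nuub kygp lfon
Hunk 2: at line 4 remove [jpgs] add [uxee,nmia] -> 11 lines: obv umlv aimw oruks oppcs uxee nmia uzel nuub kygp lfon
Hunk 3: at line 3 remove [oppcs,uxee] add [hxf,aam] -> 11 lines: obv umlv aimw oruks hxf aam nmia uzel nuub kygp lfon
Hunk 4: at line 1 remove [umlv,aimw] add [oxwq] -> 10 lines: obv oxwq oruks hxf aam nmia uzel nuub kygp lfon
Hunk 5: at line 3 remove [hxf,aam] add [ejlzn,oeir,nqqga] -> 11 lines: obv oxwq oruks ejlzn oeir nqqga nmia uzel nuub kygp lfon
Hunk 6: at line 2 remove [oruks,ejlzn,oeir] add [lge] -> 9 lines: obv oxwq lge nqqga nmia uzel nuub kygp lfon
Final line 1: obv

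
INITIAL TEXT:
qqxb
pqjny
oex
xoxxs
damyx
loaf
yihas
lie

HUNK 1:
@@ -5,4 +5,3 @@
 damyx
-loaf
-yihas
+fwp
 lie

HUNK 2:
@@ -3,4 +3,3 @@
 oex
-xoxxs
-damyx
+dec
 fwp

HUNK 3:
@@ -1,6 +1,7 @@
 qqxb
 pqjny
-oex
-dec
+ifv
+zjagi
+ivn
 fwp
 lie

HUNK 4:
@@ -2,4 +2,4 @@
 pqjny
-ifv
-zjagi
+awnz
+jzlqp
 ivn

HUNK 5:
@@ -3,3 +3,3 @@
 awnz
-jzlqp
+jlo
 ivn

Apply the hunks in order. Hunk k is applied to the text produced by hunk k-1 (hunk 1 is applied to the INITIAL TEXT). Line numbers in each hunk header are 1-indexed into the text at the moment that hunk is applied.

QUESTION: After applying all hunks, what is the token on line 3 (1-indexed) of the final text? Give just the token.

Hunk 1: at line 5 remove [loaf,yihas] add [fwp] -> 7 lines: qqxb pqjny oex xoxxs damyx fwp lie
Hunk 2: at line 3 remove [xoxxs,damyx] add [dec] -> 6 lines: qqxb pqjny oex dec fwp lie
Hunk 3: at line 1 remove [oex,dec] add [ifv,zjagi,ivn] -> 7 lines: qqxb pqjny ifv zjagi ivn fwp lie
Hunk 4: at line 2 remove [ifv,zjagi] add [awnz,jzlqp] -> 7 lines: qqxb pqjny awnz jzlqp ivn fwp lie
Hunk 5: at line 3 remove [jzlqp] add [jlo] -> 7 lines: qqxb pqjny awnz jlo ivn fwp lie
Final line 3: awnz

Answer: awnz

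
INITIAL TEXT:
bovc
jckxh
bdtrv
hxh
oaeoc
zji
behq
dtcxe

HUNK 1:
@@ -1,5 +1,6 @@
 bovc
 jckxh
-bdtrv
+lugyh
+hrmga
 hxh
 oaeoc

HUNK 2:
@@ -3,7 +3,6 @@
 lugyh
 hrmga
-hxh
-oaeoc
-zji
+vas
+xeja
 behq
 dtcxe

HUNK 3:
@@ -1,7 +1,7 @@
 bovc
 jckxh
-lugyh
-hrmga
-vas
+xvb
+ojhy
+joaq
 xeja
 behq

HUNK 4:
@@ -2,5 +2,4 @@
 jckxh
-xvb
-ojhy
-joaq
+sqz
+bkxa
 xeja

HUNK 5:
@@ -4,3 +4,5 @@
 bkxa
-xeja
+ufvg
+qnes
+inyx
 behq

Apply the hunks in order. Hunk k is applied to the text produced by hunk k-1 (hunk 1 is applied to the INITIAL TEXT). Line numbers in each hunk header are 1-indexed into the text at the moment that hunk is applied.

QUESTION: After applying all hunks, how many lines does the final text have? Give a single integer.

Answer: 9

Derivation:
Hunk 1: at line 1 remove [bdtrv] add [lugyh,hrmga] -> 9 lines: bovc jckxh lugyh hrmga hxh oaeoc zji behq dtcxe
Hunk 2: at line 3 remove [hxh,oaeoc,zji] add [vas,xeja] -> 8 lines: bovc jckxh lugyh hrmga vas xeja behq dtcxe
Hunk 3: at line 1 remove [lugyh,hrmga,vas] add [xvb,ojhy,joaq] -> 8 lines: bovc jckxh xvb ojhy joaq xeja behq dtcxe
Hunk 4: at line 2 remove [xvb,ojhy,joaq] add [sqz,bkxa] -> 7 lines: bovc jckxh sqz bkxa xeja behq dtcxe
Hunk 5: at line 4 remove [xeja] add [ufvg,qnes,inyx] -> 9 lines: bovc jckxh sqz bkxa ufvg qnes inyx behq dtcxe
Final line count: 9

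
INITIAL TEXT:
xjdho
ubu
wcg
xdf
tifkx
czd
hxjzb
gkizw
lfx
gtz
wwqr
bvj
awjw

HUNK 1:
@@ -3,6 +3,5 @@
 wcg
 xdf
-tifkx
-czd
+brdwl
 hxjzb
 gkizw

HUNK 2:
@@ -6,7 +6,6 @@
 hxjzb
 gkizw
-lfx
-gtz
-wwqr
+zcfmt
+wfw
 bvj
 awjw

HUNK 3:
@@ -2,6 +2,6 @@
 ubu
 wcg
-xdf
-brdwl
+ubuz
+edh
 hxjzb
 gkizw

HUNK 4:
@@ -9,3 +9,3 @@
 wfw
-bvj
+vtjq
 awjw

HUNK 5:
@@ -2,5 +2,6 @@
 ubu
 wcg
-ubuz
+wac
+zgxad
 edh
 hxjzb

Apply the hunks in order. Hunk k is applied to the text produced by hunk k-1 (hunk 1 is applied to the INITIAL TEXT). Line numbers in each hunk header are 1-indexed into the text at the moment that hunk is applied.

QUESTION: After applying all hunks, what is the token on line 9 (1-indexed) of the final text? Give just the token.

Hunk 1: at line 3 remove [tifkx,czd] add [brdwl] -> 12 lines: xjdho ubu wcg xdf brdwl hxjzb gkizw lfx gtz wwqr bvj awjw
Hunk 2: at line 6 remove [lfx,gtz,wwqr] add [zcfmt,wfw] -> 11 lines: xjdho ubu wcg xdf brdwl hxjzb gkizw zcfmt wfw bvj awjw
Hunk 3: at line 2 remove [xdf,brdwl] add [ubuz,edh] -> 11 lines: xjdho ubu wcg ubuz edh hxjzb gkizw zcfmt wfw bvj awjw
Hunk 4: at line 9 remove [bvj] add [vtjq] -> 11 lines: xjdho ubu wcg ubuz edh hxjzb gkizw zcfmt wfw vtjq awjw
Hunk 5: at line 2 remove [ubuz] add [wac,zgxad] -> 12 lines: xjdho ubu wcg wac zgxad edh hxjzb gkizw zcfmt wfw vtjq awjw
Final line 9: zcfmt

Answer: zcfmt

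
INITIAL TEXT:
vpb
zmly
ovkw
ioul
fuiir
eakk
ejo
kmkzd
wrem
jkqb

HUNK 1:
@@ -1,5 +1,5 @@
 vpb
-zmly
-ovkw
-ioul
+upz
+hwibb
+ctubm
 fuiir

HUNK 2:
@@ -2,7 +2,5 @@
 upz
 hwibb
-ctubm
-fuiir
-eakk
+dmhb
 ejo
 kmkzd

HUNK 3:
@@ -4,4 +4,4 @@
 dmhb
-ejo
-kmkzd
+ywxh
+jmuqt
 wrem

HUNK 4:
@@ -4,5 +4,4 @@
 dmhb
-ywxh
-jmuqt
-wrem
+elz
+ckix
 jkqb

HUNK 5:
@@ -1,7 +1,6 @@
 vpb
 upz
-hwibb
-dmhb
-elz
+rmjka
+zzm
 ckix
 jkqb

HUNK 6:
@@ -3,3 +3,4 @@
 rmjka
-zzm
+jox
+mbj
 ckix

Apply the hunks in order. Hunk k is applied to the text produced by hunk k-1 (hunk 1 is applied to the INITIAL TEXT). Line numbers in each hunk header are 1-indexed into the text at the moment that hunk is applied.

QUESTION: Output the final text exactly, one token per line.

Answer: vpb
upz
rmjka
jox
mbj
ckix
jkqb

Derivation:
Hunk 1: at line 1 remove [zmly,ovkw,ioul] add [upz,hwibb,ctubm] -> 10 lines: vpb upz hwibb ctubm fuiir eakk ejo kmkzd wrem jkqb
Hunk 2: at line 2 remove [ctubm,fuiir,eakk] add [dmhb] -> 8 lines: vpb upz hwibb dmhb ejo kmkzd wrem jkqb
Hunk 3: at line 4 remove [ejo,kmkzd] add [ywxh,jmuqt] -> 8 lines: vpb upz hwibb dmhb ywxh jmuqt wrem jkqb
Hunk 4: at line 4 remove [ywxh,jmuqt,wrem] add [elz,ckix] -> 7 lines: vpb upz hwibb dmhb elz ckix jkqb
Hunk 5: at line 1 remove [hwibb,dmhb,elz] add [rmjka,zzm] -> 6 lines: vpb upz rmjka zzm ckix jkqb
Hunk 6: at line 3 remove [zzm] add [jox,mbj] -> 7 lines: vpb upz rmjka jox mbj ckix jkqb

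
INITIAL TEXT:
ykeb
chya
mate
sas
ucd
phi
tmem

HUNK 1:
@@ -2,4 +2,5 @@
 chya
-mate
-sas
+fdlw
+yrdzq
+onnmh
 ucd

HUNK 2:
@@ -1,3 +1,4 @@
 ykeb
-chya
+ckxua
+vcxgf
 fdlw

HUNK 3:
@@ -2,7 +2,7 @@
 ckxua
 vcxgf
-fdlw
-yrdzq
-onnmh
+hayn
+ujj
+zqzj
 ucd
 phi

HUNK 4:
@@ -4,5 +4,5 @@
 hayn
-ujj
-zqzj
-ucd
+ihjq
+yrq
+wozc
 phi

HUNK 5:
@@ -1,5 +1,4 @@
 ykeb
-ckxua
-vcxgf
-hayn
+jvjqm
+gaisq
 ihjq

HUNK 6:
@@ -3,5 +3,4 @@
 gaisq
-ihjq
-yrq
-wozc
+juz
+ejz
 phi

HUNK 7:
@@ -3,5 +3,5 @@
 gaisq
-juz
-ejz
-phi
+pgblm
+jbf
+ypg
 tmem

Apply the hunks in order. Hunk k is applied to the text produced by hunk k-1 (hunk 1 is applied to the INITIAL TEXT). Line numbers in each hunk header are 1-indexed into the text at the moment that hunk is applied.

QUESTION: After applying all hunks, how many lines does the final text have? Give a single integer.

Answer: 7

Derivation:
Hunk 1: at line 2 remove [mate,sas] add [fdlw,yrdzq,onnmh] -> 8 lines: ykeb chya fdlw yrdzq onnmh ucd phi tmem
Hunk 2: at line 1 remove [chya] add [ckxua,vcxgf] -> 9 lines: ykeb ckxua vcxgf fdlw yrdzq onnmh ucd phi tmem
Hunk 3: at line 2 remove [fdlw,yrdzq,onnmh] add [hayn,ujj,zqzj] -> 9 lines: ykeb ckxua vcxgf hayn ujj zqzj ucd phi tmem
Hunk 4: at line 4 remove [ujj,zqzj,ucd] add [ihjq,yrq,wozc] -> 9 lines: ykeb ckxua vcxgf hayn ihjq yrq wozc phi tmem
Hunk 5: at line 1 remove [ckxua,vcxgf,hayn] add [jvjqm,gaisq] -> 8 lines: ykeb jvjqm gaisq ihjq yrq wozc phi tmem
Hunk 6: at line 3 remove [ihjq,yrq,wozc] add [juz,ejz] -> 7 lines: ykeb jvjqm gaisq juz ejz phi tmem
Hunk 7: at line 3 remove [juz,ejz,phi] add [pgblm,jbf,ypg] -> 7 lines: ykeb jvjqm gaisq pgblm jbf ypg tmem
Final line count: 7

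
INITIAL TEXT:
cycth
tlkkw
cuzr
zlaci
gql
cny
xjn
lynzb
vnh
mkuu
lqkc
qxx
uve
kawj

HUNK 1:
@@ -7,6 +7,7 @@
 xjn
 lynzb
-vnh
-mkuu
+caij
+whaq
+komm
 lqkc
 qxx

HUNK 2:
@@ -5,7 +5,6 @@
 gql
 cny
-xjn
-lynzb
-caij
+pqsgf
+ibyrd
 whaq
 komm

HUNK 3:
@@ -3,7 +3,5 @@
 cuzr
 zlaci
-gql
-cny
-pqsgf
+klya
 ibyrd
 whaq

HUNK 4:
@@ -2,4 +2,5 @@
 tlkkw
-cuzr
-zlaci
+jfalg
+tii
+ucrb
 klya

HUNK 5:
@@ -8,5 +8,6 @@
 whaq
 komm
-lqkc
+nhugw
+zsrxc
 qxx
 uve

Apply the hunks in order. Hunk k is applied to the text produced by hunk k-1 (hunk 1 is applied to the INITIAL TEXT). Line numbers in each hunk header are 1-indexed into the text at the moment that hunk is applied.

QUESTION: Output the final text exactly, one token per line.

Hunk 1: at line 7 remove [vnh,mkuu] add [caij,whaq,komm] -> 15 lines: cycth tlkkw cuzr zlaci gql cny xjn lynzb caij whaq komm lqkc qxx uve kawj
Hunk 2: at line 5 remove [xjn,lynzb,caij] add [pqsgf,ibyrd] -> 14 lines: cycth tlkkw cuzr zlaci gql cny pqsgf ibyrd whaq komm lqkc qxx uve kawj
Hunk 3: at line 3 remove [gql,cny,pqsgf] add [klya] -> 12 lines: cycth tlkkw cuzr zlaci klya ibyrd whaq komm lqkc qxx uve kawj
Hunk 4: at line 2 remove [cuzr,zlaci] add [jfalg,tii,ucrb] -> 13 lines: cycth tlkkw jfalg tii ucrb klya ibyrd whaq komm lqkc qxx uve kawj
Hunk 5: at line 8 remove [lqkc] add [nhugw,zsrxc] -> 14 lines: cycth tlkkw jfalg tii ucrb klya ibyrd whaq komm nhugw zsrxc qxx uve kawj

Answer: cycth
tlkkw
jfalg
tii
ucrb
klya
ibyrd
whaq
komm
nhugw
zsrxc
qxx
uve
kawj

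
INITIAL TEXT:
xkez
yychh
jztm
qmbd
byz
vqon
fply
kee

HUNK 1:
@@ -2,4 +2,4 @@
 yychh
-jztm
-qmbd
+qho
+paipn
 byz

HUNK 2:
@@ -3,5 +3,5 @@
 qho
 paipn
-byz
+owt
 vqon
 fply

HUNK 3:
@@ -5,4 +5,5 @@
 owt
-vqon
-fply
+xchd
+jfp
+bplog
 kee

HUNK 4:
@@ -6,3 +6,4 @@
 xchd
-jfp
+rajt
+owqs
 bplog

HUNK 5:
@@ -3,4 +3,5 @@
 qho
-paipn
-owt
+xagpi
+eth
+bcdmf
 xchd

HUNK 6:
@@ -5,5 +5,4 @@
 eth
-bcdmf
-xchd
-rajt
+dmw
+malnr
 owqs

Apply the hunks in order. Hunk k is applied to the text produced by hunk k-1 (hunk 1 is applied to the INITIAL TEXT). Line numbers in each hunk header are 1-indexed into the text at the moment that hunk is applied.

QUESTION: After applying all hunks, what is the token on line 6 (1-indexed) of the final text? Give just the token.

Answer: dmw

Derivation:
Hunk 1: at line 2 remove [jztm,qmbd] add [qho,paipn] -> 8 lines: xkez yychh qho paipn byz vqon fply kee
Hunk 2: at line 3 remove [byz] add [owt] -> 8 lines: xkez yychh qho paipn owt vqon fply kee
Hunk 3: at line 5 remove [vqon,fply] add [xchd,jfp,bplog] -> 9 lines: xkez yychh qho paipn owt xchd jfp bplog kee
Hunk 4: at line 6 remove [jfp] add [rajt,owqs] -> 10 lines: xkez yychh qho paipn owt xchd rajt owqs bplog kee
Hunk 5: at line 3 remove [paipn,owt] add [xagpi,eth,bcdmf] -> 11 lines: xkez yychh qho xagpi eth bcdmf xchd rajt owqs bplog kee
Hunk 6: at line 5 remove [bcdmf,xchd,rajt] add [dmw,malnr] -> 10 lines: xkez yychh qho xagpi eth dmw malnr owqs bplog kee
Final line 6: dmw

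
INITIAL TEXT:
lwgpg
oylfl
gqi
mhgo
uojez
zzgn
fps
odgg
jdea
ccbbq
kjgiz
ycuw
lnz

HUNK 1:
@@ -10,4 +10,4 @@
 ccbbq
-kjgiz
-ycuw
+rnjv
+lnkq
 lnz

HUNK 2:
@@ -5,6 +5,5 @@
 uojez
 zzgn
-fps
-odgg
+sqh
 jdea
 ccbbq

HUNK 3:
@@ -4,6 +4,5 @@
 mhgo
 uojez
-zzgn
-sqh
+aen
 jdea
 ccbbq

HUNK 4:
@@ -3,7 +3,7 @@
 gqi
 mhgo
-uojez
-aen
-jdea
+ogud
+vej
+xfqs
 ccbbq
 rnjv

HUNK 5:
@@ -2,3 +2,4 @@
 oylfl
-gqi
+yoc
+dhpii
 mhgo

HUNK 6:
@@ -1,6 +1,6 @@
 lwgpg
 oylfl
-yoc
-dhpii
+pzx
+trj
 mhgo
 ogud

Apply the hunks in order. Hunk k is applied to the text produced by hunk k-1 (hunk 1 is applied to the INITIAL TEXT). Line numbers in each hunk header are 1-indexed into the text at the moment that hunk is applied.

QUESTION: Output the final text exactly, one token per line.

Hunk 1: at line 10 remove [kjgiz,ycuw] add [rnjv,lnkq] -> 13 lines: lwgpg oylfl gqi mhgo uojez zzgn fps odgg jdea ccbbq rnjv lnkq lnz
Hunk 2: at line 5 remove [fps,odgg] add [sqh] -> 12 lines: lwgpg oylfl gqi mhgo uojez zzgn sqh jdea ccbbq rnjv lnkq lnz
Hunk 3: at line 4 remove [zzgn,sqh] add [aen] -> 11 lines: lwgpg oylfl gqi mhgo uojez aen jdea ccbbq rnjv lnkq lnz
Hunk 4: at line 3 remove [uojez,aen,jdea] add [ogud,vej,xfqs] -> 11 lines: lwgpg oylfl gqi mhgo ogud vej xfqs ccbbq rnjv lnkq lnz
Hunk 5: at line 2 remove [gqi] add [yoc,dhpii] -> 12 lines: lwgpg oylfl yoc dhpii mhgo ogud vej xfqs ccbbq rnjv lnkq lnz
Hunk 6: at line 1 remove [yoc,dhpii] add [pzx,trj] -> 12 lines: lwgpg oylfl pzx trj mhgo ogud vej xfqs ccbbq rnjv lnkq lnz

Answer: lwgpg
oylfl
pzx
trj
mhgo
ogud
vej
xfqs
ccbbq
rnjv
lnkq
lnz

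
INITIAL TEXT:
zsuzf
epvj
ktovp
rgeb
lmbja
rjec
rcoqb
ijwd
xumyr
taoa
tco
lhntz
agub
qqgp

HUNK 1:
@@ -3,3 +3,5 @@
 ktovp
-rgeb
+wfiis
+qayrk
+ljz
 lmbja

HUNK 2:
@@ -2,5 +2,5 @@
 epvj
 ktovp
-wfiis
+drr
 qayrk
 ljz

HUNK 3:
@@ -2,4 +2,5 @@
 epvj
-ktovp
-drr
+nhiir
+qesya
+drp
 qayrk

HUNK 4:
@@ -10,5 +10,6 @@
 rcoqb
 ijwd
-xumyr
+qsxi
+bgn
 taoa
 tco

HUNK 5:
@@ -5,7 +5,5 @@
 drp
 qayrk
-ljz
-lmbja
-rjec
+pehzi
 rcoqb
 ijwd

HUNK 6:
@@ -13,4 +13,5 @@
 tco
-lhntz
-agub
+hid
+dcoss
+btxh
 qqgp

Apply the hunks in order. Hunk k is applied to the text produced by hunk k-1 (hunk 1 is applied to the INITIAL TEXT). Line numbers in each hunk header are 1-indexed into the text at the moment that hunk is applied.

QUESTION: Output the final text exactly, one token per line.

Hunk 1: at line 3 remove [rgeb] add [wfiis,qayrk,ljz] -> 16 lines: zsuzf epvj ktovp wfiis qayrk ljz lmbja rjec rcoqb ijwd xumyr taoa tco lhntz agub qqgp
Hunk 2: at line 2 remove [wfiis] add [drr] -> 16 lines: zsuzf epvj ktovp drr qayrk ljz lmbja rjec rcoqb ijwd xumyr taoa tco lhntz agub qqgp
Hunk 3: at line 2 remove [ktovp,drr] add [nhiir,qesya,drp] -> 17 lines: zsuzf epvj nhiir qesya drp qayrk ljz lmbja rjec rcoqb ijwd xumyr taoa tco lhntz agub qqgp
Hunk 4: at line 10 remove [xumyr] add [qsxi,bgn] -> 18 lines: zsuzf epvj nhiir qesya drp qayrk ljz lmbja rjec rcoqb ijwd qsxi bgn taoa tco lhntz agub qqgp
Hunk 5: at line 5 remove [ljz,lmbja,rjec] add [pehzi] -> 16 lines: zsuzf epvj nhiir qesya drp qayrk pehzi rcoqb ijwd qsxi bgn taoa tco lhntz agub qqgp
Hunk 6: at line 13 remove [lhntz,agub] add [hid,dcoss,btxh] -> 17 lines: zsuzf epvj nhiir qesya drp qayrk pehzi rcoqb ijwd qsxi bgn taoa tco hid dcoss btxh qqgp

Answer: zsuzf
epvj
nhiir
qesya
drp
qayrk
pehzi
rcoqb
ijwd
qsxi
bgn
taoa
tco
hid
dcoss
btxh
qqgp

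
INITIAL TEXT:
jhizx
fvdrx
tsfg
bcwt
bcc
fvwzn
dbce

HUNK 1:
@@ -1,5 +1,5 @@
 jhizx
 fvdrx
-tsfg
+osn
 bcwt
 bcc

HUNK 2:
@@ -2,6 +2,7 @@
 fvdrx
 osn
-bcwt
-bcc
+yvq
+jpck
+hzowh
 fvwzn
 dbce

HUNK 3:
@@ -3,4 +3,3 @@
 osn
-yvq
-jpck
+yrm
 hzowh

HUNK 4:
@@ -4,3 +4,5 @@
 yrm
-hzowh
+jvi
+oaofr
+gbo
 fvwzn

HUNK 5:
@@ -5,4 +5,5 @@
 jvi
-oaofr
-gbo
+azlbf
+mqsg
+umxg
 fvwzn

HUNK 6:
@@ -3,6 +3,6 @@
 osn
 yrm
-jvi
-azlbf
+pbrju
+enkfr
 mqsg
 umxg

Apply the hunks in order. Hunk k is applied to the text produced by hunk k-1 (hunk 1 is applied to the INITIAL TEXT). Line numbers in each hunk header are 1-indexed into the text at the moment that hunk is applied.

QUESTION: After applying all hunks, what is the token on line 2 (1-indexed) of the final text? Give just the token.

Hunk 1: at line 1 remove [tsfg] add [osn] -> 7 lines: jhizx fvdrx osn bcwt bcc fvwzn dbce
Hunk 2: at line 2 remove [bcwt,bcc] add [yvq,jpck,hzowh] -> 8 lines: jhizx fvdrx osn yvq jpck hzowh fvwzn dbce
Hunk 3: at line 3 remove [yvq,jpck] add [yrm] -> 7 lines: jhizx fvdrx osn yrm hzowh fvwzn dbce
Hunk 4: at line 4 remove [hzowh] add [jvi,oaofr,gbo] -> 9 lines: jhizx fvdrx osn yrm jvi oaofr gbo fvwzn dbce
Hunk 5: at line 5 remove [oaofr,gbo] add [azlbf,mqsg,umxg] -> 10 lines: jhizx fvdrx osn yrm jvi azlbf mqsg umxg fvwzn dbce
Hunk 6: at line 3 remove [jvi,azlbf] add [pbrju,enkfr] -> 10 lines: jhizx fvdrx osn yrm pbrju enkfr mqsg umxg fvwzn dbce
Final line 2: fvdrx

Answer: fvdrx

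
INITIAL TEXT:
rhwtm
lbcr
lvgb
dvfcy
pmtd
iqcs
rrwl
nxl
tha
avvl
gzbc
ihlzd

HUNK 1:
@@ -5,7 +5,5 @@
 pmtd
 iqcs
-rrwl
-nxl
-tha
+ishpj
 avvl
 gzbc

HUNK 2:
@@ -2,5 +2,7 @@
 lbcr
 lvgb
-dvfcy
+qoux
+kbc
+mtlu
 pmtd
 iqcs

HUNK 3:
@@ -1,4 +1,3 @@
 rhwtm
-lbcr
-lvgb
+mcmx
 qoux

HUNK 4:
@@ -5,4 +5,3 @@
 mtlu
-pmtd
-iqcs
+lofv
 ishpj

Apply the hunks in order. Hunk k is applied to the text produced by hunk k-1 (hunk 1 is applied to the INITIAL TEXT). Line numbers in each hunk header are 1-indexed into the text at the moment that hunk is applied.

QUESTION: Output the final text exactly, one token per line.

Answer: rhwtm
mcmx
qoux
kbc
mtlu
lofv
ishpj
avvl
gzbc
ihlzd

Derivation:
Hunk 1: at line 5 remove [rrwl,nxl,tha] add [ishpj] -> 10 lines: rhwtm lbcr lvgb dvfcy pmtd iqcs ishpj avvl gzbc ihlzd
Hunk 2: at line 2 remove [dvfcy] add [qoux,kbc,mtlu] -> 12 lines: rhwtm lbcr lvgb qoux kbc mtlu pmtd iqcs ishpj avvl gzbc ihlzd
Hunk 3: at line 1 remove [lbcr,lvgb] add [mcmx] -> 11 lines: rhwtm mcmx qoux kbc mtlu pmtd iqcs ishpj avvl gzbc ihlzd
Hunk 4: at line 5 remove [pmtd,iqcs] add [lofv] -> 10 lines: rhwtm mcmx qoux kbc mtlu lofv ishpj avvl gzbc ihlzd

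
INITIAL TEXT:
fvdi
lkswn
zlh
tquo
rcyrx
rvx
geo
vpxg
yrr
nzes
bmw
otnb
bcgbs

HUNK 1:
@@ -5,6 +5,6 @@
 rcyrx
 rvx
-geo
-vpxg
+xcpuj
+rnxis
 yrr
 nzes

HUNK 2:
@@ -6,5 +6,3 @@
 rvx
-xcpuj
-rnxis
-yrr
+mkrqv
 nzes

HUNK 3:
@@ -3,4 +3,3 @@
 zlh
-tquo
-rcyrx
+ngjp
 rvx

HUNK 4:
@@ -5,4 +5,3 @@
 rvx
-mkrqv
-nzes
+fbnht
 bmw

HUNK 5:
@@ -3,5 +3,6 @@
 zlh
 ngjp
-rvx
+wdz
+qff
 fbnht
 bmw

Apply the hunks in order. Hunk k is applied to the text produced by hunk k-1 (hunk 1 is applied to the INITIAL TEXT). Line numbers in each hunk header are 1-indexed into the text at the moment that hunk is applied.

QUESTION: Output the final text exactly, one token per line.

Hunk 1: at line 5 remove [geo,vpxg] add [xcpuj,rnxis] -> 13 lines: fvdi lkswn zlh tquo rcyrx rvx xcpuj rnxis yrr nzes bmw otnb bcgbs
Hunk 2: at line 6 remove [xcpuj,rnxis,yrr] add [mkrqv] -> 11 lines: fvdi lkswn zlh tquo rcyrx rvx mkrqv nzes bmw otnb bcgbs
Hunk 3: at line 3 remove [tquo,rcyrx] add [ngjp] -> 10 lines: fvdi lkswn zlh ngjp rvx mkrqv nzes bmw otnb bcgbs
Hunk 4: at line 5 remove [mkrqv,nzes] add [fbnht] -> 9 lines: fvdi lkswn zlh ngjp rvx fbnht bmw otnb bcgbs
Hunk 5: at line 3 remove [rvx] add [wdz,qff] -> 10 lines: fvdi lkswn zlh ngjp wdz qff fbnht bmw otnb bcgbs

Answer: fvdi
lkswn
zlh
ngjp
wdz
qff
fbnht
bmw
otnb
bcgbs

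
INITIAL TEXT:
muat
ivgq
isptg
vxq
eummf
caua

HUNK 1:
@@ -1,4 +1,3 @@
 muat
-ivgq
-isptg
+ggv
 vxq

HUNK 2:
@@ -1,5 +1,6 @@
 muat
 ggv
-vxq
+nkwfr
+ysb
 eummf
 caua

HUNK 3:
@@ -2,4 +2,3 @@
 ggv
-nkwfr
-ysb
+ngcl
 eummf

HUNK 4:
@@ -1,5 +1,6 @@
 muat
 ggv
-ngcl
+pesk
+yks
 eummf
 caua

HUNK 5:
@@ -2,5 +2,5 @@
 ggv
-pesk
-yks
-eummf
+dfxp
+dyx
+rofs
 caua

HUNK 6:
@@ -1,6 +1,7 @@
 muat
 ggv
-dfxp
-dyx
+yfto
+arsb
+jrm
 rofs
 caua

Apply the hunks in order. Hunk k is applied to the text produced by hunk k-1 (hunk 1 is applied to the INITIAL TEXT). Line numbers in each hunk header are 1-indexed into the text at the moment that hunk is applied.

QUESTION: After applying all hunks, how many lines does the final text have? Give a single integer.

Hunk 1: at line 1 remove [ivgq,isptg] add [ggv] -> 5 lines: muat ggv vxq eummf caua
Hunk 2: at line 1 remove [vxq] add [nkwfr,ysb] -> 6 lines: muat ggv nkwfr ysb eummf caua
Hunk 3: at line 2 remove [nkwfr,ysb] add [ngcl] -> 5 lines: muat ggv ngcl eummf caua
Hunk 4: at line 1 remove [ngcl] add [pesk,yks] -> 6 lines: muat ggv pesk yks eummf caua
Hunk 5: at line 2 remove [pesk,yks,eummf] add [dfxp,dyx,rofs] -> 6 lines: muat ggv dfxp dyx rofs caua
Hunk 6: at line 1 remove [dfxp,dyx] add [yfto,arsb,jrm] -> 7 lines: muat ggv yfto arsb jrm rofs caua
Final line count: 7

Answer: 7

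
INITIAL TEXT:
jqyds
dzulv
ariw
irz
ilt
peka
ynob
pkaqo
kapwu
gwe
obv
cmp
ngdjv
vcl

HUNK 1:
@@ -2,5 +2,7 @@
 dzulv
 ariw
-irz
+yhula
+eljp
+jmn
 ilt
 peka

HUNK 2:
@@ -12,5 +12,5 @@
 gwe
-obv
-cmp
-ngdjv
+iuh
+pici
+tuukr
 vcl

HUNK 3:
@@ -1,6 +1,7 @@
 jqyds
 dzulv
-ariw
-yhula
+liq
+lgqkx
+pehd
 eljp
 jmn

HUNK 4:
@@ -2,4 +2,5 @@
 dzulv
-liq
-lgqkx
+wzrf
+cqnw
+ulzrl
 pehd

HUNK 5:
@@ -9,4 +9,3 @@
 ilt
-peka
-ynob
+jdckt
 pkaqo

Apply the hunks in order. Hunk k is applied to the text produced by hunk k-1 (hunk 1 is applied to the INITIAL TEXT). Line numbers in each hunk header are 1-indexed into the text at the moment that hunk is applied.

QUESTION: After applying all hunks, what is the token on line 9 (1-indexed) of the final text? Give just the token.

Answer: ilt

Derivation:
Hunk 1: at line 2 remove [irz] add [yhula,eljp,jmn] -> 16 lines: jqyds dzulv ariw yhula eljp jmn ilt peka ynob pkaqo kapwu gwe obv cmp ngdjv vcl
Hunk 2: at line 12 remove [obv,cmp,ngdjv] add [iuh,pici,tuukr] -> 16 lines: jqyds dzulv ariw yhula eljp jmn ilt peka ynob pkaqo kapwu gwe iuh pici tuukr vcl
Hunk 3: at line 1 remove [ariw,yhula] add [liq,lgqkx,pehd] -> 17 lines: jqyds dzulv liq lgqkx pehd eljp jmn ilt peka ynob pkaqo kapwu gwe iuh pici tuukr vcl
Hunk 4: at line 2 remove [liq,lgqkx] add [wzrf,cqnw,ulzrl] -> 18 lines: jqyds dzulv wzrf cqnw ulzrl pehd eljp jmn ilt peka ynob pkaqo kapwu gwe iuh pici tuukr vcl
Hunk 5: at line 9 remove [peka,ynob] add [jdckt] -> 17 lines: jqyds dzulv wzrf cqnw ulzrl pehd eljp jmn ilt jdckt pkaqo kapwu gwe iuh pici tuukr vcl
Final line 9: ilt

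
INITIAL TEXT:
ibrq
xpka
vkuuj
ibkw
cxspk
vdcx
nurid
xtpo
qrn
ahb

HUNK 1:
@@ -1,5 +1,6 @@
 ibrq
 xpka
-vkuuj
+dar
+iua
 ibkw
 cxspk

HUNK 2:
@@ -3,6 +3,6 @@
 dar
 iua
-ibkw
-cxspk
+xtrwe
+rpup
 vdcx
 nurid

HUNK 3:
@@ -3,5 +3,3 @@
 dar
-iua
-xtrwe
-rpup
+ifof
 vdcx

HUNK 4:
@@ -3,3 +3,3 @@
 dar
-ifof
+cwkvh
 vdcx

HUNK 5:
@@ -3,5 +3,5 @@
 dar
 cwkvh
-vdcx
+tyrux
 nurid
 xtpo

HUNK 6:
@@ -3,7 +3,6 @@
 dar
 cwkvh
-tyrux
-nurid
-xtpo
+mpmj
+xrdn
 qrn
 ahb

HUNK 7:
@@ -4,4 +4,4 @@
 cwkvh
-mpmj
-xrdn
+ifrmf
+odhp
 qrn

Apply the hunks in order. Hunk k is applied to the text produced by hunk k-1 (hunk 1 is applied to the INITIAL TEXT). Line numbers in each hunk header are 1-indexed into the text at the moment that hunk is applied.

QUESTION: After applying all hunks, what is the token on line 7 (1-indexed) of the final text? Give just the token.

Answer: qrn

Derivation:
Hunk 1: at line 1 remove [vkuuj] add [dar,iua] -> 11 lines: ibrq xpka dar iua ibkw cxspk vdcx nurid xtpo qrn ahb
Hunk 2: at line 3 remove [ibkw,cxspk] add [xtrwe,rpup] -> 11 lines: ibrq xpka dar iua xtrwe rpup vdcx nurid xtpo qrn ahb
Hunk 3: at line 3 remove [iua,xtrwe,rpup] add [ifof] -> 9 lines: ibrq xpka dar ifof vdcx nurid xtpo qrn ahb
Hunk 4: at line 3 remove [ifof] add [cwkvh] -> 9 lines: ibrq xpka dar cwkvh vdcx nurid xtpo qrn ahb
Hunk 5: at line 3 remove [vdcx] add [tyrux] -> 9 lines: ibrq xpka dar cwkvh tyrux nurid xtpo qrn ahb
Hunk 6: at line 3 remove [tyrux,nurid,xtpo] add [mpmj,xrdn] -> 8 lines: ibrq xpka dar cwkvh mpmj xrdn qrn ahb
Hunk 7: at line 4 remove [mpmj,xrdn] add [ifrmf,odhp] -> 8 lines: ibrq xpka dar cwkvh ifrmf odhp qrn ahb
Final line 7: qrn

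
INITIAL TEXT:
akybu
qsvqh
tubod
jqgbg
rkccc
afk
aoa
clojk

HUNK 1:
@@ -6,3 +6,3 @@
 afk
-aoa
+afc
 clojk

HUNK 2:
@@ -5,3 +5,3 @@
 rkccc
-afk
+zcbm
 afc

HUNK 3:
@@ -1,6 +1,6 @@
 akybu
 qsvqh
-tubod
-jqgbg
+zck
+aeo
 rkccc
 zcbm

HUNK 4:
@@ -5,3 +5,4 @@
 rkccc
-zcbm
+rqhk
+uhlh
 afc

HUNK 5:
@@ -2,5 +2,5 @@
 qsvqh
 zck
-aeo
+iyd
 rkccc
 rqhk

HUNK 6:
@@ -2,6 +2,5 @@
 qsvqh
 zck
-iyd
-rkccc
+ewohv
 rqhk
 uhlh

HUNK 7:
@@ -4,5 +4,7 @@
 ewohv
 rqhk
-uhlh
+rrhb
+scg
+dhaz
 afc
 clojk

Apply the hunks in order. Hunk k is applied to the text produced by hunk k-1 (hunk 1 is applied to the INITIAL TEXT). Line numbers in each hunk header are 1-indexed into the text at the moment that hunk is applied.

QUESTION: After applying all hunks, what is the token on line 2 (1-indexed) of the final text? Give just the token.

Hunk 1: at line 6 remove [aoa] add [afc] -> 8 lines: akybu qsvqh tubod jqgbg rkccc afk afc clojk
Hunk 2: at line 5 remove [afk] add [zcbm] -> 8 lines: akybu qsvqh tubod jqgbg rkccc zcbm afc clojk
Hunk 3: at line 1 remove [tubod,jqgbg] add [zck,aeo] -> 8 lines: akybu qsvqh zck aeo rkccc zcbm afc clojk
Hunk 4: at line 5 remove [zcbm] add [rqhk,uhlh] -> 9 lines: akybu qsvqh zck aeo rkccc rqhk uhlh afc clojk
Hunk 5: at line 2 remove [aeo] add [iyd] -> 9 lines: akybu qsvqh zck iyd rkccc rqhk uhlh afc clojk
Hunk 6: at line 2 remove [iyd,rkccc] add [ewohv] -> 8 lines: akybu qsvqh zck ewohv rqhk uhlh afc clojk
Hunk 7: at line 4 remove [uhlh] add [rrhb,scg,dhaz] -> 10 lines: akybu qsvqh zck ewohv rqhk rrhb scg dhaz afc clojk
Final line 2: qsvqh

Answer: qsvqh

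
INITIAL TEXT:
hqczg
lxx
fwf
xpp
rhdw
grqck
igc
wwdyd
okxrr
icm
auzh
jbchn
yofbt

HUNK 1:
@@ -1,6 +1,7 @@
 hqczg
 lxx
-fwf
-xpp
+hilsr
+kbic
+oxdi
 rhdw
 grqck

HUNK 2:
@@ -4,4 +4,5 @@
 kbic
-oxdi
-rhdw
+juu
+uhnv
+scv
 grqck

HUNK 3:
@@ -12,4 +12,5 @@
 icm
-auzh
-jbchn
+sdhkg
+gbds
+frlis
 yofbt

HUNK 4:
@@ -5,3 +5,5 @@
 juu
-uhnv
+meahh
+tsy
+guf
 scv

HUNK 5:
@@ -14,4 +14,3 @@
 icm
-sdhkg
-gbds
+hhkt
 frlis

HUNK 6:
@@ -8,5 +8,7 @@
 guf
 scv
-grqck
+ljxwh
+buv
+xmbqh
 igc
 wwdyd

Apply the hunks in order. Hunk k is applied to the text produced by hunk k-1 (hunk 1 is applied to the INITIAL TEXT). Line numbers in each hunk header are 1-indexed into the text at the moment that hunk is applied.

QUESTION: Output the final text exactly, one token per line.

Hunk 1: at line 1 remove [fwf,xpp] add [hilsr,kbic,oxdi] -> 14 lines: hqczg lxx hilsr kbic oxdi rhdw grqck igc wwdyd okxrr icm auzh jbchn yofbt
Hunk 2: at line 4 remove [oxdi,rhdw] add [juu,uhnv,scv] -> 15 lines: hqczg lxx hilsr kbic juu uhnv scv grqck igc wwdyd okxrr icm auzh jbchn yofbt
Hunk 3: at line 12 remove [auzh,jbchn] add [sdhkg,gbds,frlis] -> 16 lines: hqczg lxx hilsr kbic juu uhnv scv grqck igc wwdyd okxrr icm sdhkg gbds frlis yofbt
Hunk 4: at line 5 remove [uhnv] add [meahh,tsy,guf] -> 18 lines: hqczg lxx hilsr kbic juu meahh tsy guf scv grqck igc wwdyd okxrr icm sdhkg gbds frlis yofbt
Hunk 5: at line 14 remove [sdhkg,gbds] add [hhkt] -> 17 lines: hqczg lxx hilsr kbic juu meahh tsy guf scv grqck igc wwdyd okxrr icm hhkt frlis yofbt
Hunk 6: at line 8 remove [grqck] add [ljxwh,buv,xmbqh] -> 19 lines: hqczg lxx hilsr kbic juu meahh tsy guf scv ljxwh buv xmbqh igc wwdyd okxrr icm hhkt frlis yofbt

Answer: hqczg
lxx
hilsr
kbic
juu
meahh
tsy
guf
scv
ljxwh
buv
xmbqh
igc
wwdyd
okxrr
icm
hhkt
frlis
yofbt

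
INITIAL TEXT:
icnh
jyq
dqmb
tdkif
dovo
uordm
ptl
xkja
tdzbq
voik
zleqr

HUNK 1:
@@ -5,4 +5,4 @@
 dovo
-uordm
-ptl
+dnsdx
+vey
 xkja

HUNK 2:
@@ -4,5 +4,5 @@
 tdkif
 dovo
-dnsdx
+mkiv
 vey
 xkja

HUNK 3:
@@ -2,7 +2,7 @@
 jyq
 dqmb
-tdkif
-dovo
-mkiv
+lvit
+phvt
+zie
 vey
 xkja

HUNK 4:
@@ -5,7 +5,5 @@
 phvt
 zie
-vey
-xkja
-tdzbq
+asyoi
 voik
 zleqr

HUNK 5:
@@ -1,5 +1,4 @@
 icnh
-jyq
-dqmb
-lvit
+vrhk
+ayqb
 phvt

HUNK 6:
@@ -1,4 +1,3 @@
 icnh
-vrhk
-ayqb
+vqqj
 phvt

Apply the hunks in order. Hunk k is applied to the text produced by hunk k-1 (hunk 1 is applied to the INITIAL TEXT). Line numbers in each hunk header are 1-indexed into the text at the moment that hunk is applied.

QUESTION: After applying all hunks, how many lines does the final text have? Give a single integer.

Hunk 1: at line 5 remove [uordm,ptl] add [dnsdx,vey] -> 11 lines: icnh jyq dqmb tdkif dovo dnsdx vey xkja tdzbq voik zleqr
Hunk 2: at line 4 remove [dnsdx] add [mkiv] -> 11 lines: icnh jyq dqmb tdkif dovo mkiv vey xkja tdzbq voik zleqr
Hunk 3: at line 2 remove [tdkif,dovo,mkiv] add [lvit,phvt,zie] -> 11 lines: icnh jyq dqmb lvit phvt zie vey xkja tdzbq voik zleqr
Hunk 4: at line 5 remove [vey,xkja,tdzbq] add [asyoi] -> 9 lines: icnh jyq dqmb lvit phvt zie asyoi voik zleqr
Hunk 5: at line 1 remove [jyq,dqmb,lvit] add [vrhk,ayqb] -> 8 lines: icnh vrhk ayqb phvt zie asyoi voik zleqr
Hunk 6: at line 1 remove [vrhk,ayqb] add [vqqj] -> 7 lines: icnh vqqj phvt zie asyoi voik zleqr
Final line count: 7

Answer: 7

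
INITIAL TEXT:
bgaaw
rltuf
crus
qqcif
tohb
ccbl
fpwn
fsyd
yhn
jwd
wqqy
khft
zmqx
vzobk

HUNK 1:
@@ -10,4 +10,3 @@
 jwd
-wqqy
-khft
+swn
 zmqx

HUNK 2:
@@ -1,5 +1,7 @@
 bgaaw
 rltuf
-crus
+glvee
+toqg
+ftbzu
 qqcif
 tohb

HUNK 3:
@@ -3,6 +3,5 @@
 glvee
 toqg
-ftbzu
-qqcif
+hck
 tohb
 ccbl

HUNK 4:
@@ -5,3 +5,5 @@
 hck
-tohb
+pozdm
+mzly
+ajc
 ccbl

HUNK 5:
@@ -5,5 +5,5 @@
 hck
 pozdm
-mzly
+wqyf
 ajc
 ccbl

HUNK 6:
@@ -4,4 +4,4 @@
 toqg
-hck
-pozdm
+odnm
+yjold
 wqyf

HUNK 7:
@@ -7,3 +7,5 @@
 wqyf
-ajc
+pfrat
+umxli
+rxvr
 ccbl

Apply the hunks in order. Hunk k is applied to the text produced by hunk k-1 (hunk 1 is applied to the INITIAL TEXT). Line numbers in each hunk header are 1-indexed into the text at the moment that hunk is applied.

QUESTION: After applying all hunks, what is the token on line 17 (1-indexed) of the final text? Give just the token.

Answer: zmqx

Derivation:
Hunk 1: at line 10 remove [wqqy,khft] add [swn] -> 13 lines: bgaaw rltuf crus qqcif tohb ccbl fpwn fsyd yhn jwd swn zmqx vzobk
Hunk 2: at line 1 remove [crus] add [glvee,toqg,ftbzu] -> 15 lines: bgaaw rltuf glvee toqg ftbzu qqcif tohb ccbl fpwn fsyd yhn jwd swn zmqx vzobk
Hunk 3: at line 3 remove [ftbzu,qqcif] add [hck] -> 14 lines: bgaaw rltuf glvee toqg hck tohb ccbl fpwn fsyd yhn jwd swn zmqx vzobk
Hunk 4: at line 5 remove [tohb] add [pozdm,mzly,ajc] -> 16 lines: bgaaw rltuf glvee toqg hck pozdm mzly ajc ccbl fpwn fsyd yhn jwd swn zmqx vzobk
Hunk 5: at line 5 remove [mzly] add [wqyf] -> 16 lines: bgaaw rltuf glvee toqg hck pozdm wqyf ajc ccbl fpwn fsyd yhn jwd swn zmqx vzobk
Hunk 6: at line 4 remove [hck,pozdm] add [odnm,yjold] -> 16 lines: bgaaw rltuf glvee toqg odnm yjold wqyf ajc ccbl fpwn fsyd yhn jwd swn zmqx vzobk
Hunk 7: at line 7 remove [ajc] add [pfrat,umxli,rxvr] -> 18 lines: bgaaw rltuf glvee toqg odnm yjold wqyf pfrat umxli rxvr ccbl fpwn fsyd yhn jwd swn zmqx vzobk
Final line 17: zmqx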